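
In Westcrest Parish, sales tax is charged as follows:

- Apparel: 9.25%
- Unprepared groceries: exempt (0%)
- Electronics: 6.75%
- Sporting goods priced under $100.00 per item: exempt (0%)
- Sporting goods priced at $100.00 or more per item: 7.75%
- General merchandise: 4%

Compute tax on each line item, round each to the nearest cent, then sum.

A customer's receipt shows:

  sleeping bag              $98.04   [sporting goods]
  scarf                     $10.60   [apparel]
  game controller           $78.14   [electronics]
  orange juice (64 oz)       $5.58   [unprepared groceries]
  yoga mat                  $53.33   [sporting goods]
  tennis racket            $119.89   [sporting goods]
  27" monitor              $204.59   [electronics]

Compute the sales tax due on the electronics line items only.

Game controller $78.14: electronics → 6.75% → $5.27
27" monitor $204.59: electronics → 6.75% → $13.81
Tax on electronics = $5.27 + $13.81 = $19.08

$19.08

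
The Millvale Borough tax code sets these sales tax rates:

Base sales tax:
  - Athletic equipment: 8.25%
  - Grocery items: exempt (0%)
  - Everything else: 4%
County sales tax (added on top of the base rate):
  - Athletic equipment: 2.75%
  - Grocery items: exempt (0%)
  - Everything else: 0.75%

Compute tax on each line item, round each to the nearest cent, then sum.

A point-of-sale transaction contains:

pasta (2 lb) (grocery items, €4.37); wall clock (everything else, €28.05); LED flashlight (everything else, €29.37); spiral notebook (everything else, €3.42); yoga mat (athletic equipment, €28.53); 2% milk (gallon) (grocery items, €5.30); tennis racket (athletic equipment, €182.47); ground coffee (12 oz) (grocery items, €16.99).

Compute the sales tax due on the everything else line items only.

Wall clock €28.05: everything else → 4% + 0.75% county = 4.75% → €1.33
LED flashlight €29.37: everything else → 4% + 0.75% county = 4.75% → €1.40
Spiral notebook €3.42: everything else → 4% + 0.75% county = 4.75% → €0.16
Tax on everything else = €1.33 + €1.40 + €0.16 = €2.89

€2.89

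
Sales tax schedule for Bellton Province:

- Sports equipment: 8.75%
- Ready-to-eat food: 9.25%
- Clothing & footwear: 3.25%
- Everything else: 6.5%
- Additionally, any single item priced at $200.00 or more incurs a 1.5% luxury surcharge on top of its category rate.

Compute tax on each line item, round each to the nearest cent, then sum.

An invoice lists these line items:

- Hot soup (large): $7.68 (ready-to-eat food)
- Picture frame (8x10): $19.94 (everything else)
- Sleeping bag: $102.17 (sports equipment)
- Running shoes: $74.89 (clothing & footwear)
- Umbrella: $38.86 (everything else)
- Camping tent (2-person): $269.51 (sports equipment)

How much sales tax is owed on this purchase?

Hot soup (large) $7.68: ready-to-eat food → 9.25% → $0.71
Picture frame (8x10) $19.94: everything else → 6.5% → $1.30
Sleeping bag $102.17: sports equipment → 8.75% → $8.94
Running shoes $74.89: clothing & footwear → 3.25% → $2.43
Umbrella $38.86: everything else → 6.5% → $2.53
Camping tent (2-person) $269.51: sports equipment → 8.75% + 1.5% surcharge = 10.25% → $27.62
Total tax = $0.71 + $1.30 + $8.94 + $2.43 + $2.53 + $27.62 = $43.53

$43.53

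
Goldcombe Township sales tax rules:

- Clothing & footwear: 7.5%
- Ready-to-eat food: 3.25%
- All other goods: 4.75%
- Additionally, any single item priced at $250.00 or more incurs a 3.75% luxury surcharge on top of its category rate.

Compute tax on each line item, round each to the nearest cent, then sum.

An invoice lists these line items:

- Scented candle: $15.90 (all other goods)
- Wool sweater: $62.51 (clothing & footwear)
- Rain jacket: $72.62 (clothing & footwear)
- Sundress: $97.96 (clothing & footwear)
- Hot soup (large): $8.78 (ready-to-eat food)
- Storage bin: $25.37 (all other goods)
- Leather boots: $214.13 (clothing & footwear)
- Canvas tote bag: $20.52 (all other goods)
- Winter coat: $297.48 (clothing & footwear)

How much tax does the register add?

Scented candle $15.90: all other goods → 4.75% → $0.76
Wool sweater $62.51: clothing & footwear → 7.5% → $4.69
Rain jacket $72.62: clothing & footwear → 7.5% → $5.45
Sundress $97.96: clothing & footwear → 7.5% → $7.35
Hot soup (large) $8.78: ready-to-eat food → 3.25% → $0.29
Storage bin $25.37: all other goods → 4.75% → $1.21
Leather boots $214.13: clothing & footwear → 7.5% → $16.06
Canvas tote bag $20.52: all other goods → 4.75% → $0.97
Winter coat $297.48: clothing & footwear → 7.5% + 3.75% surcharge = 11.25% → $33.47
Total tax = $0.76 + $4.69 + $5.45 + $7.35 + $0.29 + $1.21 + $16.06 + $0.97 + $33.47 = $70.25

$70.25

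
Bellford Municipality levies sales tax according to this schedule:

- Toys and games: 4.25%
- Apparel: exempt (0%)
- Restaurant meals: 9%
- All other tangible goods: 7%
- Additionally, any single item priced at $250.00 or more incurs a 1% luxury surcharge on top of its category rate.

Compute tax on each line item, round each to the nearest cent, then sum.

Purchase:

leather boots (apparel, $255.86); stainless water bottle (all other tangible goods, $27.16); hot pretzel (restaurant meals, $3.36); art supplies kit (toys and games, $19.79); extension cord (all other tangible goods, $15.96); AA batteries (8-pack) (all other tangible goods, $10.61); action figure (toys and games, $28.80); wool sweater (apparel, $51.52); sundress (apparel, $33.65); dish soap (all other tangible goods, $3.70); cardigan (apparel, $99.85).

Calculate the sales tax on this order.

$8.94

Leather boots $255.86: apparel → 0% + 1% surcharge = 1% → $2.56
Stainless water bottle $27.16: all other tangible goods → 7% → $1.90
Hot pretzel $3.36: restaurant meals → 9% → $0.30
Art supplies kit $19.79: toys and games → 4.25% → $0.84
Extension cord $15.96: all other tangible goods → 7% → $1.12
AA batteries (8-pack) $10.61: all other tangible goods → 7% → $0.74
Action figure $28.80: toys and games → 4.25% → $1.22
Wool sweater $51.52: apparel → 0% → $0.00
Sundress $33.65: apparel → 0% → $0.00
Dish soap $3.70: all other tangible goods → 7% → $0.26
Cardigan $99.85: apparel → 0% → $0.00
Total tax = $2.56 + $1.90 + $0.30 + $0.84 + $1.12 + $0.74 + $1.22 + $0.26 = $8.94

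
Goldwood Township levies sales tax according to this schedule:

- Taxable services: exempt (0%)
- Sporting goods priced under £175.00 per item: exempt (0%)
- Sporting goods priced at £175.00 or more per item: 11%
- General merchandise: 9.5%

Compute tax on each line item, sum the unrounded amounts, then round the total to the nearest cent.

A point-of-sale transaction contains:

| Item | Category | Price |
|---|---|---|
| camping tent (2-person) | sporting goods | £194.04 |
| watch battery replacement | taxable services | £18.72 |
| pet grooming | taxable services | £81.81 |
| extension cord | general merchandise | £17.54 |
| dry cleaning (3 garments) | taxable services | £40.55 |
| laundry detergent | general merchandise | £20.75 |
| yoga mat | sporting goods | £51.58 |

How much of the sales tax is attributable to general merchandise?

Extension cord £17.54: general merchandise → 9.5% → £1.6663
Laundry detergent £20.75: general merchandise → 9.5% → £1.97125
Tax on general merchandise: unrounded sum = £3.63755 → £3.64

£3.64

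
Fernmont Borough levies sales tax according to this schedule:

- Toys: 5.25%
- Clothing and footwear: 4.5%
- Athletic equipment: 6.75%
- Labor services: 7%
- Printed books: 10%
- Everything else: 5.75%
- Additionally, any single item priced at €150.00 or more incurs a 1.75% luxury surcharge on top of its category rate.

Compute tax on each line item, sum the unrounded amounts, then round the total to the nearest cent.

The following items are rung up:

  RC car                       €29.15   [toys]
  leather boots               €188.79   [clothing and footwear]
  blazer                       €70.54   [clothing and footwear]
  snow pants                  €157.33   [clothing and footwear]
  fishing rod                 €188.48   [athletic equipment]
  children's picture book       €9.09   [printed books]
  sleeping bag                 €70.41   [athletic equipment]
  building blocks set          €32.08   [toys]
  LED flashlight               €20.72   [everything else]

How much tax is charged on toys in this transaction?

RC car €29.15: toys → 5.25% → €1.530375
Building blocks set €32.08: toys → 5.25% → €1.6842
Tax on toys: unrounded sum = €3.214575 → €3.21

€3.21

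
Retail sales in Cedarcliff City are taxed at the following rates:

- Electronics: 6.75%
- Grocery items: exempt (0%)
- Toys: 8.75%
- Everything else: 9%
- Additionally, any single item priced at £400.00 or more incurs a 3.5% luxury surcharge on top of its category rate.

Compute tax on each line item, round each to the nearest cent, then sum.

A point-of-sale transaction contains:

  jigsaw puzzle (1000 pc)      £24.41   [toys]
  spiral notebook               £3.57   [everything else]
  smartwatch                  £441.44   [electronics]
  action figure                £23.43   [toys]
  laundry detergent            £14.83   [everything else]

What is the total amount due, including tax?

Jigsaw puzzle (1000 pc) £24.41: toys → 8.75% → £2.14
Spiral notebook £3.57: everything else → 9% → £0.32
Smartwatch £441.44: electronics → 6.75% + 3.5% surcharge = 10.25% → £45.25
Action figure £23.43: toys → 8.75% → £2.05
Laundry detergent £14.83: everything else → 9% → £1.33
Subtotal = £507.68; tax = £51.09; total due = £558.77

£558.77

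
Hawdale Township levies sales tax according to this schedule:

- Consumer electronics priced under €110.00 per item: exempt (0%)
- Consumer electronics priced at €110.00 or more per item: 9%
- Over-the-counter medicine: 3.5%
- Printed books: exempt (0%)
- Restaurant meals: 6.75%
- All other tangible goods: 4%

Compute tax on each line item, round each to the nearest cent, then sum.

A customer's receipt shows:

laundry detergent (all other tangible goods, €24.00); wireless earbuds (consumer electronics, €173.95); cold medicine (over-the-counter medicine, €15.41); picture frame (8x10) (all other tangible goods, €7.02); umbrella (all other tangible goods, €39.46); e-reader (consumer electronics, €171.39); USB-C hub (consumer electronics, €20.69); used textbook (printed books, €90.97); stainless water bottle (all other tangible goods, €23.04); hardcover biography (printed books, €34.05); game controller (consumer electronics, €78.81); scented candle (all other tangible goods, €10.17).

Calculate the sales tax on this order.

€35.78

Laundry detergent €24.00: all other tangible goods → 4% → €0.96
Wireless earbuds €173.95: consumer electronics, €110.00 or more → 9% → €15.66
Cold medicine €15.41: over-the-counter medicine → 3.5% → €0.54
Picture frame (8x10) €7.02: all other tangible goods → 4% → €0.28
Umbrella €39.46: all other tangible goods → 4% → €1.58
E-reader €171.39: consumer electronics, €110.00 or more → 9% → €15.43
USB-C hub €20.69: consumer electronics, under €110.00 → 0% → €0.00
Used textbook €90.97: printed books → 0% → €0.00
Stainless water bottle €23.04: all other tangible goods → 4% → €0.92
Hardcover biography €34.05: printed books → 0% → €0.00
Game controller €78.81: consumer electronics, under €110.00 → 0% → €0.00
Scented candle €10.17: all other tangible goods → 4% → €0.41
Total tax = €0.96 + €15.66 + €0.54 + €0.28 + €1.58 + €15.43 + €0.92 + €0.41 = €35.78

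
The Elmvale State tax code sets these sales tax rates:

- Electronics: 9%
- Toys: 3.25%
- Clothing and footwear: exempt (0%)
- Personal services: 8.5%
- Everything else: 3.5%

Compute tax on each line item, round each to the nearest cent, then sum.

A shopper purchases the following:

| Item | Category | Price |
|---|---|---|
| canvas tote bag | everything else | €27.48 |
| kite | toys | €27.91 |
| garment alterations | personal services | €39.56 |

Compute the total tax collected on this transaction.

€5.23

Canvas tote bag €27.48: everything else → 3.5% → €0.96
Kite €27.91: toys → 3.25% → €0.91
Garment alterations €39.56: personal services → 8.5% → €3.36
Total tax = €0.96 + €0.91 + €3.36 = €5.23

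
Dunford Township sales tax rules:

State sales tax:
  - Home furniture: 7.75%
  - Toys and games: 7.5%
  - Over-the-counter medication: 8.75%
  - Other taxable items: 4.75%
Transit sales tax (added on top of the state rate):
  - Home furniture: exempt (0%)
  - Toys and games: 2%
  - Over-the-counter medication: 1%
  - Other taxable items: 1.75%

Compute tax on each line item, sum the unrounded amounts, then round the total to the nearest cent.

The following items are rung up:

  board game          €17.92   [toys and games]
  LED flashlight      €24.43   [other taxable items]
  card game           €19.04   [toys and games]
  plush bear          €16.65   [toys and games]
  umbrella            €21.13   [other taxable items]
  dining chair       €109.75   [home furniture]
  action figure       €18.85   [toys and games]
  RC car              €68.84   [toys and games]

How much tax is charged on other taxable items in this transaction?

LED flashlight €24.43: other taxable items → 4.75% + 1.75% transit = 6.5% → €1.58795
Umbrella €21.13: other taxable items → 4.75% + 1.75% transit = 6.5% → €1.37345
Tax on other taxable items: unrounded sum = €2.9614 → €2.96

€2.96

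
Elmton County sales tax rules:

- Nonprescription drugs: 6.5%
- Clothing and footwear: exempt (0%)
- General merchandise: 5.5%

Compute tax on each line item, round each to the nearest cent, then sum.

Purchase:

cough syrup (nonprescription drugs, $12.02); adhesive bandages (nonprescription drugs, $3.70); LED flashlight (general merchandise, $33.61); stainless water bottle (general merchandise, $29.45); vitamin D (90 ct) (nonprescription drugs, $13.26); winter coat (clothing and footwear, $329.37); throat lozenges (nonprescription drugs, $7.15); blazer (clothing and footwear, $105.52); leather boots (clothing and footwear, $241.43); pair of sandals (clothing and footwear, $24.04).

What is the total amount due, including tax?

$805.36

Cough syrup $12.02: nonprescription drugs → 6.5% → $0.78
Adhesive bandages $3.70: nonprescription drugs → 6.5% → $0.24
LED flashlight $33.61: general merchandise → 5.5% → $1.85
Stainless water bottle $29.45: general merchandise → 5.5% → $1.62
Vitamin D (90 ct) $13.26: nonprescription drugs → 6.5% → $0.86
Winter coat $329.37: clothing and footwear → 0% → $0.00
Throat lozenges $7.15: nonprescription drugs → 6.5% → $0.46
Blazer $105.52: clothing and footwear → 0% → $0.00
Leather boots $241.43: clothing and footwear → 0% → $0.00
Pair of sandals $24.04: clothing and footwear → 0% → $0.00
Subtotal = $799.55; tax = $5.81; total due = $805.36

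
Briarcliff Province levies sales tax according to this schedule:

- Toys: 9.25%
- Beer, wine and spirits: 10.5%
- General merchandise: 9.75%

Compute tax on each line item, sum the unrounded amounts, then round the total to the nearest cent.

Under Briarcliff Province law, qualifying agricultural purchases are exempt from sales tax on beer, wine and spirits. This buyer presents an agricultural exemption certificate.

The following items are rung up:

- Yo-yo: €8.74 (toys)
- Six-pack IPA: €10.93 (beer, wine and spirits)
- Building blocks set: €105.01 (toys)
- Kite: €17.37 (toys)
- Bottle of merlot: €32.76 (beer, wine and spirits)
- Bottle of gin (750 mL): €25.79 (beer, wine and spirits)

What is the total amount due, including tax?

€212.73

Yo-yo €8.74: toys → 9.25% → €0.80845
Six-pack IPA €10.93: beer, wine and spirits, buyer-exempt → 0% → €0.00
Building blocks set €105.01: toys → 9.25% → €9.713425
Kite €17.37: toys → 9.25% → €1.606725
Bottle of merlot €32.76: beer, wine and spirits, buyer-exempt → 0% → €0.00
Bottle of gin (750 mL) €25.79: beer, wine and spirits, buyer-exempt → 0% → €0.00
Subtotal = €200.60; unrounded tax = €12.1286 → €12.13; total due = €212.73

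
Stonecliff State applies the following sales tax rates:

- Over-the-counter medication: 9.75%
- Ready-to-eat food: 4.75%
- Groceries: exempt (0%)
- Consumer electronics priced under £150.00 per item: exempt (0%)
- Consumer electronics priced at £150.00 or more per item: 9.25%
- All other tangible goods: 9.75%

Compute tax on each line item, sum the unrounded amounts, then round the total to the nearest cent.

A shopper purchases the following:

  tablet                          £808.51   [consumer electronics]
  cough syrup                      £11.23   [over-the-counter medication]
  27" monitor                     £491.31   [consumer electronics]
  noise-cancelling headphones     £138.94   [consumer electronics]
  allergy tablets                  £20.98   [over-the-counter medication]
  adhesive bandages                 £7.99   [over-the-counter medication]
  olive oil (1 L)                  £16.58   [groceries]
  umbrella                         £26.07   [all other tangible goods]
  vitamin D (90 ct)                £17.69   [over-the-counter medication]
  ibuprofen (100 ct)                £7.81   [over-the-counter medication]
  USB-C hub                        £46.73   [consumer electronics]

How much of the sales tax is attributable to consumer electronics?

£120.23

Tablet £808.51: consumer electronics, £150.00 or more → 9.25% → £74.787175
27" monitor £491.31: consumer electronics, £150.00 or more → 9.25% → £45.446175
Noise-cancelling headphones £138.94: consumer electronics, under £150.00 → 0% → £0.00
USB-C hub £46.73: consumer electronics, under £150.00 → 0% → £0.00
Tax on consumer electronics: unrounded sum = £120.23335 → £120.23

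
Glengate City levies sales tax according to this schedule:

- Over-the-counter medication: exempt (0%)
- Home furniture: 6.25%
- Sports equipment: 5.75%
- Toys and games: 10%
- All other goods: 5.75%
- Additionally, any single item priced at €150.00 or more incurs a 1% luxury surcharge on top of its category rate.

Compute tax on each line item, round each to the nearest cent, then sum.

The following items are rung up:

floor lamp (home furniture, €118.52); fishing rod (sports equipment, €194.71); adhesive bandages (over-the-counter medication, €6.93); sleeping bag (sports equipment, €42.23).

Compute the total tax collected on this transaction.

Floor lamp €118.52: home furniture → 6.25% → €7.41
Fishing rod €194.71: sports equipment → 5.75% + 1% surcharge = 6.75% → €13.14
Adhesive bandages €6.93: over-the-counter medication → 0% → €0.00
Sleeping bag €42.23: sports equipment → 5.75% → €2.43
Total tax = €7.41 + €13.14 + €2.43 = €22.98

€22.98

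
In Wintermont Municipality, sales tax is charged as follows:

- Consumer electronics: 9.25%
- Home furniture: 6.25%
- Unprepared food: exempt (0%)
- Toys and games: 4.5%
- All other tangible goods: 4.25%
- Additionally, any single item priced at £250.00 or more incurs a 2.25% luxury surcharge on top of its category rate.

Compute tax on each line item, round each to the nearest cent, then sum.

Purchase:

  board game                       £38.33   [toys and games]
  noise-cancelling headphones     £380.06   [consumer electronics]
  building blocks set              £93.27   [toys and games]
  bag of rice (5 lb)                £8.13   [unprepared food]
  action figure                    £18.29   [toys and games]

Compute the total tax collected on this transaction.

£50.45

Board game £38.33: toys and games → 4.5% → £1.72
Noise-cancelling headphones £380.06: consumer electronics → 9.25% + 2.25% surcharge = 11.5% → £43.71
Building blocks set £93.27: toys and games → 4.5% → £4.20
Bag of rice (5 lb) £8.13: unprepared food → 0% → £0.00
Action figure £18.29: toys and games → 4.5% → £0.82
Total tax = £1.72 + £43.71 + £4.20 + £0.82 = £50.45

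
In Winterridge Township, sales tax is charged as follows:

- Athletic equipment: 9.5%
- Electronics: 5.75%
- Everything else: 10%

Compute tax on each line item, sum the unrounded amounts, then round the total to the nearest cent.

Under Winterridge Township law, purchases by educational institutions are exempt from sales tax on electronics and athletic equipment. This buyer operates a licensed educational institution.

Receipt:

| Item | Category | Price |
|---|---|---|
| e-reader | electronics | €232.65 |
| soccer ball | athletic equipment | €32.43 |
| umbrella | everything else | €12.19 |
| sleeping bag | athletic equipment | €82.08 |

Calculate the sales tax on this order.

€1.22

E-reader €232.65: electronics, buyer-exempt → 0% → €0.00
Soccer ball €32.43: athletic equipment, buyer-exempt → 0% → €0.00
Umbrella €12.19: everything else → 10% → €1.219
Sleeping bag €82.08: athletic equipment, buyer-exempt → 0% → €0.00
Unrounded tax sum = €1.219 → €1.22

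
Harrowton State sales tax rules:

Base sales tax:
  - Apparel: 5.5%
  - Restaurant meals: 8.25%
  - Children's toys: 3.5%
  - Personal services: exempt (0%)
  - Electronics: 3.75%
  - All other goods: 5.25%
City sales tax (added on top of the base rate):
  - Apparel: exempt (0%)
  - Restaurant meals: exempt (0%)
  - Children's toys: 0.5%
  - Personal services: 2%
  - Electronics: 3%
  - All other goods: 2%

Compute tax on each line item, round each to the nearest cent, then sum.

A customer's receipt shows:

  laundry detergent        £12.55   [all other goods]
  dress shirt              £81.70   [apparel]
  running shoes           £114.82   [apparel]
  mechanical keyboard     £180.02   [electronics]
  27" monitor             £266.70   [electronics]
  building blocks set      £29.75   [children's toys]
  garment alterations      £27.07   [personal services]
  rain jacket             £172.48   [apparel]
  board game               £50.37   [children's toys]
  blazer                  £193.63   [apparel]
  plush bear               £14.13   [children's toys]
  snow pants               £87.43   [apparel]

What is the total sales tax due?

£71.13

Laundry detergent £12.55: all other goods → 5.25% + 2% city = 7.25% → £0.91
Dress shirt £81.70: apparel → 5.5% + 0% city = 5.5% → £4.49
Running shoes £114.82: apparel → 5.5% + 0% city = 5.5% → £6.32
Mechanical keyboard £180.02: electronics → 3.75% + 3% city = 6.75% → £12.15
27" monitor £266.70: electronics → 3.75% + 3% city = 6.75% → £18.00
Building blocks set £29.75: children's toys → 3.5% + 0.5% city = 4% → £1.19
Garment alterations £27.07: personal services → 0% + 2% city = 2% → £0.54
Rain jacket £172.48: apparel → 5.5% + 0% city = 5.5% → £9.49
Board game £50.37: children's toys → 3.5% + 0.5% city = 4% → £2.01
Blazer £193.63: apparel → 5.5% + 0% city = 5.5% → £10.65
Plush bear £14.13: children's toys → 3.5% + 0.5% city = 4% → £0.57
Snow pants £87.43: apparel → 5.5% + 0% city = 5.5% → £4.81
Total tax = £0.91 + £4.49 + £6.32 + £12.15 + £18.00 + £1.19 + £0.54 + £9.49 + £2.01 + £10.65 + £0.57 + £4.81 = £71.13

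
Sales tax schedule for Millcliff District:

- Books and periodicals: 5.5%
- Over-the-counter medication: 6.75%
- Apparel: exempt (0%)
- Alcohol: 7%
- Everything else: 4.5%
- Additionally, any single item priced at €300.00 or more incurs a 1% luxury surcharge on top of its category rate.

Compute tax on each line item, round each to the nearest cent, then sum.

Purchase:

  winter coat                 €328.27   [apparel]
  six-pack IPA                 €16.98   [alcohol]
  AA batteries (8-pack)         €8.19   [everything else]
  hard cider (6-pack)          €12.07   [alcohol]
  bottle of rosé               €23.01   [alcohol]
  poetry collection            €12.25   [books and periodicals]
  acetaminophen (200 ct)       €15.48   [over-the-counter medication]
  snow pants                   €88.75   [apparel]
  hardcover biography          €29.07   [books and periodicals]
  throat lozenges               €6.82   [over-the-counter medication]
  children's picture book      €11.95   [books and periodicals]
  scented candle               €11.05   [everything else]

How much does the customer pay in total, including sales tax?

€576.11

Winter coat €328.27: apparel → 0% + 1% surcharge = 1% → €3.28
Six-pack IPA €16.98: alcohol → 7% → €1.19
AA batteries (8-pack) €8.19: everything else → 4.5% → €0.37
Hard cider (6-pack) €12.07: alcohol → 7% → €0.84
Bottle of rosé €23.01: alcohol → 7% → €1.61
Poetry collection €12.25: books and periodicals → 5.5% → €0.67
Acetaminophen (200 ct) €15.48: over-the-counter medication → 6.75% → €1.04
Snow pants €88.75: apparel → 0% → €0.00
Hardcover biography €29.07: books and periodicals → 5.5% → €1.60
Throat lozenges €6.82: over-the-counter medication → 6.75% → €0.46
Children's picture book €11.95: books and periodicals → 5.5% → €0.66
Scented candle €11.05: everything else → 4.5% → €0.50
Subtotal = €563.89; tax = €12.22; total due = €576.11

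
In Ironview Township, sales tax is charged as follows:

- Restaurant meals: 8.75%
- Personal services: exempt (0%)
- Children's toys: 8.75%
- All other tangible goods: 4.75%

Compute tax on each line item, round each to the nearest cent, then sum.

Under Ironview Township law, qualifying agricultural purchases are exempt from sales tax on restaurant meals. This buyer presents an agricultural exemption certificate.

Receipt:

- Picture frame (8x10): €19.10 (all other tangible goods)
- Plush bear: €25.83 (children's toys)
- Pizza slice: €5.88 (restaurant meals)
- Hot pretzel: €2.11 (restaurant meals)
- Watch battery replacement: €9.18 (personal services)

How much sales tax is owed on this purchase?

€3.17

Picture frame (8x10) €19.10: all other tangible goods → 4.75% → €0.91
Plush bear €25.83: children's toys → 8.75% → €2.26
Pizza slice €5.88: restaurant meals, buyer-exempt → 0% → €0.00
Hot pretzel €2.11: restaurant meals, buyer-exempt → 0% → €0.00
Watch battery replacement €9.18: personal services → 0% → €0.00
Total tax = €0.91 + €2.26 = €3.17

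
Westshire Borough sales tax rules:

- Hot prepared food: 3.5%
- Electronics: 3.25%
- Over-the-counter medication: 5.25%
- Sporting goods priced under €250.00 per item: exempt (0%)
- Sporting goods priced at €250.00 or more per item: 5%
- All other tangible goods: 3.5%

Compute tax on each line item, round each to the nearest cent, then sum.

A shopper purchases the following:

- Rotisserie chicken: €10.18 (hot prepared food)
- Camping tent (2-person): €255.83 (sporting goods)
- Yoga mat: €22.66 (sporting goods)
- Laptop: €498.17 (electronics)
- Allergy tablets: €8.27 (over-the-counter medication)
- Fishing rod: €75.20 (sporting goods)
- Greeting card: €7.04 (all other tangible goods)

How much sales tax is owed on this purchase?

Rotisserie chicken €10.18: hot prepared food → 3.5% → €0.36
Camping tent (2-person) €255.83: sporting goods, €250.00 or more → 5% → €12.79
Yoga mat €22.66: sporting goods, under €250.00 → 0% → €0.00
Laptop €498.17: electronics → 3.25% → €16.19
Allergy tablets €8.27: over-the-counter medication → 5.25% → €0.43
Fishing rod €75.20: sporting goods, under €250.00 → 0% → €0.00
Greeting card €7.04: all other tangible goods → 3.5% → €0.25
Total tax = €0.36 + €12.79 + €16.19 + €0.43 + €0.25 = €30.02

€30.02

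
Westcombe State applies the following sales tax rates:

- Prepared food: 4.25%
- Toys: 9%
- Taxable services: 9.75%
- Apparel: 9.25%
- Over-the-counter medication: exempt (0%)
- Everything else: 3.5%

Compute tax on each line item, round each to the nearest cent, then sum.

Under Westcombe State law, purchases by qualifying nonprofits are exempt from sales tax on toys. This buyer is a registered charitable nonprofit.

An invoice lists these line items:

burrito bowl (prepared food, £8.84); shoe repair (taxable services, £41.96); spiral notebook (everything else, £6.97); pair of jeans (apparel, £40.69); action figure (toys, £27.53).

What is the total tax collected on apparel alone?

Pair of jeans £40.69: apparel → 9.25% → £3.76
Tax on apparel = £3.76

£3.76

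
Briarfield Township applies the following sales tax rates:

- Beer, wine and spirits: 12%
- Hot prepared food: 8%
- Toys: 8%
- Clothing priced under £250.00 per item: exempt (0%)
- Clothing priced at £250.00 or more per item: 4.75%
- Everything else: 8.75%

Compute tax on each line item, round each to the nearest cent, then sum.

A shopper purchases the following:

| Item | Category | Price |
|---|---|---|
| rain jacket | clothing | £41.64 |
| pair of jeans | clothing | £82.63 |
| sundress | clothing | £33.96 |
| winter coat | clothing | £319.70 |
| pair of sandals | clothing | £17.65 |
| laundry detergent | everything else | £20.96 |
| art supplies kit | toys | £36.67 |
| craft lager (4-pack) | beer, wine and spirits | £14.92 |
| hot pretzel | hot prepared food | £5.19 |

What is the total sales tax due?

£22.16

Rain jacket £41.64: clothing, under £250.00 → 0% → £0.00
Pair of jeans £82.63: clothing, under £250.00 → 0% → £0.00
Sundress £33.96: clothing, under £250.00 → 0% → £0.00
Winter coat £319.70: clothing, £250.00 or more → 4.75% → £15.19
Pair of sandals £17.65: clothing, under £250.00 → 0% → £0.00
Laundry detergent £20.96: everything else → 8.75% → £1.83
Art supplies kit £36.67: toys → 8% → £2.93
Craft lager (4-pack) £14.92: beer, wine and spirits → 12% → £1.79
Hot pretzel £5.19: hot prepared food → 8% → £0.42
Total tax = £15.19 + £1.83 + £2.93 + £1.79 + £0.42 = £22.16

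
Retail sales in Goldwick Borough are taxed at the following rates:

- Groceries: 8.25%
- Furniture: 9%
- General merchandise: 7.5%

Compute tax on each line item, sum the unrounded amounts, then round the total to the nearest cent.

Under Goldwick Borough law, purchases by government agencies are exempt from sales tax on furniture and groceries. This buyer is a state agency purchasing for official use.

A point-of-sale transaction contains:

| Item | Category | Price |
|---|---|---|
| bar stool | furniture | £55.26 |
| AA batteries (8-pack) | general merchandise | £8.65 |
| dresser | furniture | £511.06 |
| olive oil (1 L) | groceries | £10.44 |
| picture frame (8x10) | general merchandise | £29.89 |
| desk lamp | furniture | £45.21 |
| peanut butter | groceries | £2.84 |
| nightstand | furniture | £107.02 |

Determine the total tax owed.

£2.89

Bar stool £55.26: furniture, buyer-exempt → 0% → £0.00
AA batteries (8-pack) £8.65: general merchandise → 7.5% → £0.64875
Dresser £511.06: furniture, buyer-exempt → 0% → £0.00
Olive oil (1 L) £10.44: groceries, buyer-exempt → 0% → £0.00
Picture frame (8x10) £29.89: general merchandise → 7.5% → £2.24175
Desk lamp £45.21: furniture, buyer-exempt → 0% → £0.00
Peanut butter £2.84: groceries, buyer-exempt → 0% → £0.00
Nightstand £107.02: furniture, buyer-exempt → 0% → £0.00
Unrounded tax sum = £2.8905 → £2.89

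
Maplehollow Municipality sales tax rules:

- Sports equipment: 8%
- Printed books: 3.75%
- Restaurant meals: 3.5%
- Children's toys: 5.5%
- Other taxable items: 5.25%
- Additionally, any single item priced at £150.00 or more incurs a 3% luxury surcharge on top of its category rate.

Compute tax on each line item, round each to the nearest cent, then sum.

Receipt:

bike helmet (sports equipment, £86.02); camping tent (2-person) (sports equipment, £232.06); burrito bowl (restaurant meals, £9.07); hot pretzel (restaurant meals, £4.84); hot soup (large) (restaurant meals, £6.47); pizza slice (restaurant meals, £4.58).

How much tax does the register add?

£33.29

Bike helmet £86.02: sports equipment → 8% → £6.88
Camping tent (2-person) £232.06: sports equipment → 8% + 3% surcharge = 11% → £25.53
Burrito bowl £9.07: restaurant meals → 3.5% → £0.32
Hot pretzel £4.84: restaurant meals → 3.5% → £0.17
Hot soup (large) £6.47: restaurant meals → 3.5% → £0.23
Pizza slice £4.58: restaurant meals → 3.5% → £0.16
Total tax = £6.88 + £25.53 + £0.32 + £0.17 + £0.23 + £0.16 = £33.29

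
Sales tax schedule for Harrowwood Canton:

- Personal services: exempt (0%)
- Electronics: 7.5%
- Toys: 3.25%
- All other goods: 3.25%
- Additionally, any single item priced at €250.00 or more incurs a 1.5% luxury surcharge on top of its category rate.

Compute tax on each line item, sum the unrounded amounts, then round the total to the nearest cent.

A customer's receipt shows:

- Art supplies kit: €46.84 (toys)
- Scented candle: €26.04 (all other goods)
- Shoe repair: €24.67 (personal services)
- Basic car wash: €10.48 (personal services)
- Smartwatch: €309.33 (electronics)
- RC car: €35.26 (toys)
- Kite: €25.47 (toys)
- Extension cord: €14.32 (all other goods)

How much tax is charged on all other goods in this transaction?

€1.31

Scented candle €26.04: all other goods → 3.25% → €0.8463
Extension cord €14.32: all other goods → 3.25% → €0.4654
Tax on all other goods: unrounded sum = €1.3117 → €1.31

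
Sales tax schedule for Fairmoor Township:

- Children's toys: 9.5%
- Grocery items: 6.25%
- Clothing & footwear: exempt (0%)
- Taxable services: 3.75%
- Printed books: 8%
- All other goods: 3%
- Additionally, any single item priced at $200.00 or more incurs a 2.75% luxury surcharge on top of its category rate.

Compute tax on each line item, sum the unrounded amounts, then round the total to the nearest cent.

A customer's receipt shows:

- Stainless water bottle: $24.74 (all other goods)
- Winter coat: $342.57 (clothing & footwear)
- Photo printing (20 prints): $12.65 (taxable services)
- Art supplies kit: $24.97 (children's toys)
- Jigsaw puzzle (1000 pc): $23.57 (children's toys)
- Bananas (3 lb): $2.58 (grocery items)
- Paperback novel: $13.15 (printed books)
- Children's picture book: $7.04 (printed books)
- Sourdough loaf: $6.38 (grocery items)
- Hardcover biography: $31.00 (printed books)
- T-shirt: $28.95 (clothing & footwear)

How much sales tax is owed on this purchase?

$19.90

Stainless water bottle $24.74: all other goods → 3% → $0.7422
Winter coat $342.57: clothing & footwear → 0% + 2.75% surcharge = 2.75% → $9.420675
Photo printing (20 prints) $12.65: taxable services → 3.75% → $0.474375
Art supplies kit $24.97: children's toys → 9.5% → $2.37215
Jigsaw puzzle (1000 pc) $23.57: children's toys → 9.5% → $2.23915
Bananas (3 lb) $2.58: grocery items → 6.25% → $0.16125
Paperback novel $13.15: printed books → 8% → $1.052
Children's picture book $7.04: printed books → 8% → $0.5632
Sourdough loaf $6.38: grocery items → 6.25% → $0.39875
Hardcover biography $31.00: printed books → 8% → $2.48
T-shirt $28.95: clothing & footwear → 0% → $0.00
Unrounded tax sum = $19.90375 → $19.90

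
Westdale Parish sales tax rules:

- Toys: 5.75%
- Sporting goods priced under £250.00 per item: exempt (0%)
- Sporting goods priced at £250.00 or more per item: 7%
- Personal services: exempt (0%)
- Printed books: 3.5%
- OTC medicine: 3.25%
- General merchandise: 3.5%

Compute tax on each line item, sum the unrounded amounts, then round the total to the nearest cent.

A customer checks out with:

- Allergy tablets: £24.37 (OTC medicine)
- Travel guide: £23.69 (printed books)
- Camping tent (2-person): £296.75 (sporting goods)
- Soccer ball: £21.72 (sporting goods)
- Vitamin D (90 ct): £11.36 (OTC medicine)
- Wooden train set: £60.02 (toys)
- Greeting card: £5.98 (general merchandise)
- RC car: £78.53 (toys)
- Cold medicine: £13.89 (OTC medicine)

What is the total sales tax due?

Allergy tablets £24.37: OTC medicine → 3.25% → £0.792025
Travel guide £23.69: printed books → 3.5% → £0.82915
Camping tent (2-person) £296.75: sporting goods, £250.00 or more → 7% → £20.7725
Soccer ball £21.72: sporting goods, under £250.00 → 0% → £0.00
Vitamin D (90 ct) £11.36: OTC medicine → 3.25% → £0.3692
Wooden train set £60.02: toys → 5.75% → £3.45115
Greeting card £5.98: general merchandise → 3.5% → £0.2093
RC car £78.53: toys → 5.75% → £4.515475
Cold medicine £13.89: OTC medicine → 3.25% → £0.451425
Unrounded tax sum = £31.390225 → £31.39

£31.39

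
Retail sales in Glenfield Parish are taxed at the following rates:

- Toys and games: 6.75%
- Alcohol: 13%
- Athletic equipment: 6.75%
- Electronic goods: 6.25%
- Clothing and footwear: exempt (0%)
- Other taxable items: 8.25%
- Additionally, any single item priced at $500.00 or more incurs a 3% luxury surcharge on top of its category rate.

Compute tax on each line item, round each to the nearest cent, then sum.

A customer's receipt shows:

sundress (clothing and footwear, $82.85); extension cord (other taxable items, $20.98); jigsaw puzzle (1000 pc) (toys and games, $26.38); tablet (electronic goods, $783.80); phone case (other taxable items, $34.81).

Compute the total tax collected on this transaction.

Sundress $82.85: clothing and footwear → 0% → $0.00
Extension cord $20.98: other taxable items → 8.25% → $1.73
Jigsaw puzzle (1000 pc) $26.38: toys and games → 6.75% → $1.78
Tablet $783.80: electronic goods → 6.25% + 3% surcharge = 9.25% → $72.50
Phone case $34.81: other taxable items → 8.25% → $2.87
Total tax = $1.73 + $1.78 + $72.50 + $2.87 = $78.88

$78.88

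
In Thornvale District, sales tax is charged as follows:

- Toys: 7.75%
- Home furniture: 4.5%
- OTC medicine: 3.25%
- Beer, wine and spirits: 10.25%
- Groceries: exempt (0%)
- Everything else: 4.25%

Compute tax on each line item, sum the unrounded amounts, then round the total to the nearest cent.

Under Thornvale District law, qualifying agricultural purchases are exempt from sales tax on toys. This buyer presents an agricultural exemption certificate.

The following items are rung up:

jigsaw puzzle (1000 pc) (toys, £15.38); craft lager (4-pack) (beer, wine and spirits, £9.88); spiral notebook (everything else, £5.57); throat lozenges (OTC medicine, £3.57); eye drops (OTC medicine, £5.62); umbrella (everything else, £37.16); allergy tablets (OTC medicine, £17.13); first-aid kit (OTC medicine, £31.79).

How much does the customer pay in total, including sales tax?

£130.82

Jigsaw puzzle (1000 pc) £15.38: toys, buyer-exempt → 0% → £0.00
Craft lager (4-pack) £9.88: beer, wine and spirits → 10.25% → £1.0127
Spiral notebook £5.57: everything else → 4.25% → £0.236725
Throat lozenges £3.57: OTC medicine → 3.25% → £0.116025
Eye drops £5.62: OTC medicine → 3.25% → £0.18265
Umbrella £37.16: everything else → 4.25% → £1.5793
Allergy tablets £17.13: OTC medicine → 3.25% → £0.556725
First-aid kit £31.79: OTC medicine → 3.25% → £1.033175
Subtotal = £126.10; unrounded tax = £4.7173 → £4.72; total due = £130.82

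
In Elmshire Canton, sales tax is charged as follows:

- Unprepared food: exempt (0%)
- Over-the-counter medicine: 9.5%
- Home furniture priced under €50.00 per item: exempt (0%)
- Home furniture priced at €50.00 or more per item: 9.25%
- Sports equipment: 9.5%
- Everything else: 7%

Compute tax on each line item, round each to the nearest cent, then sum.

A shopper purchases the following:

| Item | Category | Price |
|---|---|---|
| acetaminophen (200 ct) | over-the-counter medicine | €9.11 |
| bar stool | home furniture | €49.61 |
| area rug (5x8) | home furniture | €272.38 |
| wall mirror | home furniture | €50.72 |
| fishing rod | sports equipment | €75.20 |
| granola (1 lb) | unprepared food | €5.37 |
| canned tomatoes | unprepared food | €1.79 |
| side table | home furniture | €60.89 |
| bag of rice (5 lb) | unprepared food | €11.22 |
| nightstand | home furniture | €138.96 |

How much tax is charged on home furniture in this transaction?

€48.37

Bar stool €49.61: home furniture, under €50.00 → 0% → €0.00
Area rug (5x8) €272.38: home furniture, €50.00 or more → 9.25% → €25.20
Wall mirror €50.72: home furniture, €50.00 or more → 9.25% → €4.69
Side table €60.89: home furniture, €50.00 or more → 9.25% → €5.63
Nightstand €138.96: home furniture, €50.00 or more → 9.25% → €12.85
Tax on home furniture = €0.00 + €25.20 + €4.69 + €5.63 + €12.85 = €48.37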